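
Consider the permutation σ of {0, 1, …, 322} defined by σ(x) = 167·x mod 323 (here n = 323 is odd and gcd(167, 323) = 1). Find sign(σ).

Trace 206: π^k(206) = [206, 164, 256, 116, 315, 279, 81] for k=0..6.
The orbit structure of x ↦ 167x mod 323: 5 orbits of sizes [144, 144, 18, 16, 1].
Σ(ℓ_i−1) = 323−5 = 318; sign = (−1)^318 = +1.

+1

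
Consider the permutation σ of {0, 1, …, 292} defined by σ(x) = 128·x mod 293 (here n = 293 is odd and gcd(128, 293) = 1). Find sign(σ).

-1

Trace 169: π^k(169) = [169, 243, 46, 28, 68, 207, 126] for k=0..6.
Cycle lengths of π_128 on ℤ/293ℤ: [292, 1]; 2 cycles in total.
sign(π) = (−1)^{n − #cycles} = (−1)^{293−2} = (−1)^291 = -1.
Via Zolotarev, sign(π_{128}) = (128|293) = -1.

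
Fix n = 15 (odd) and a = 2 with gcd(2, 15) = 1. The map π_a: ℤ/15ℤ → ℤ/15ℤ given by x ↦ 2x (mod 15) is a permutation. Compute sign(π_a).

Trace 4: π^k(4) = [4, 8, 1, 2] for k=0..3.
π_2 has 5 disjoint cycles with lengths [4, 4, 4, 2, 1] on {0,…,14}.
n − c = 15 − 5 = 10; sign = (−1)^10 = +1.

+1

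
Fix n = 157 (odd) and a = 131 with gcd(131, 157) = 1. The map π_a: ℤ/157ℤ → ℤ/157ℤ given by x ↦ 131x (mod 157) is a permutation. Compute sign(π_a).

-1

Start at x=117: 117 → 98 → 121 → 151 → 156 → 26 → 109 → … (one orbit).
2 cycles of lengths [156, 1].
Σ(ℓ_i−1) = 157−2 = 155; sign = (−1)^155 = -1.
(131|157)_J = -1 (Zolotarev's lemma cross-check).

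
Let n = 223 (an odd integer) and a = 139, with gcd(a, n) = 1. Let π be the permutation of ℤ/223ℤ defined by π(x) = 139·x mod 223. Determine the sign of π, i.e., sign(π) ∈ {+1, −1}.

+1

Orbit of 98 under x↦139x: [98, 19, 188, 41, 124, 65, 115]… (length divides ord_223(139)).
Cycle lengths of π_139 on ℤ/223ℤ: [111, 111, 1]; 3 cycles in total.
n − c = 223 − 3 = 220; sign = (−1)^220 = +1.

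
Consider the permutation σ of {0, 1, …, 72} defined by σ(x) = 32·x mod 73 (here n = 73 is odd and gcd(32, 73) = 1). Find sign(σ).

Trace 32: π^k(32) = [32, 2, 64, 4, 55, 8, 37] for k=0..6.
The orbit structure of x ↦ 32x mod 73: 9 orbits of sizes [9, 9, 9, 9, 9, 9, 9, 9, 1].
9 cycles on 73: each ℓ→(−1)^(ℓ−1), product (−1)^64 = +1.

+1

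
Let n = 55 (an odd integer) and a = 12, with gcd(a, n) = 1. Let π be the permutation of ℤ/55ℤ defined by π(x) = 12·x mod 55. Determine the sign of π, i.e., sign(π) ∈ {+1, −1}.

Orbit of 23 under x↦12x: [23, 1, 12, 34]… (length divides ord_55(12)).
Cycle lengths of π_12 on ℤ/55ℤ: [4, 4, 4, 4, 4, 4, 4, 4, 4, 4, 4, 1, 1, 1, 1, 1, 1, 1, 1, 1, 1, 1]; 22 cycles in total.
sign(π) = (−1)^{n − #cycles} = (−1)^{55−22} = (−1)^33 = -1.
(12|55)_J = -1 (Zolotarev's lemma cross-check).

-1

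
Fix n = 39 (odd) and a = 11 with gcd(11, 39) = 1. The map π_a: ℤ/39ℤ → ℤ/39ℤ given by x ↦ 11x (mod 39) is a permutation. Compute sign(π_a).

+1

Start at x=1: 1 → 11 → 4 → 5 → 16 → 20 → 25 → … (one orbit).
Cycle type of π: 12×3 + 2 + 1; total 5 cycles.
With 5 cycles on 39 points, sign = (−1)^{39−5} = +1.
Check: (11/39) = +1 by Zolotarev.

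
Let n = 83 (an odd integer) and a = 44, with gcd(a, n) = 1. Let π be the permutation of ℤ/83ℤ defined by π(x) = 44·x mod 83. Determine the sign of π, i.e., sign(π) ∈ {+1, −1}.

+1

Trace 11: π^k(11) = [11, 69, 48, 37, 51, 3, 49] for k=0..6.
Cycle lengths of π_44 on ℤ/83ℤ: [41, 41, 1]; 3 cycles in total.
With 3 cycles on 83 points, sign = (−1)^{83−3} = +1.
Via Zolotarev, sign(π_{44}) = (44|83) = +1.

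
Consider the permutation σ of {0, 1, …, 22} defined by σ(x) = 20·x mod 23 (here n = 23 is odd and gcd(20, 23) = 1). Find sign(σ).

Start at x=3: 3 → 14 → 4 → 11 → 13 → 7 → 2 → … (one orbit).
π_20 has 2 disjoint cycles with lengths [22, 1] on {0,…,22}.
Σ(ℓ_i−1) = 23−2 = 21; sign = (−1)^21 = -1.
(20|23)_J = -1 (Zolotarev's lemma cross-check).

-1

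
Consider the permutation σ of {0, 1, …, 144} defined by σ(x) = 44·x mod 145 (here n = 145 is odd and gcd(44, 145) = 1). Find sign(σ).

-1

Trace 81: π^k(81) = [81, 84, 71, 79, 141, 114, 86] for k=0..6.
8 cycles of lengths [28, 28, 28, 28, 28, 2, 2, 1].
145 − 8 = 137 transpositions; sign(π) = (−1)^137 = -1.
Via Zolotarev, sign(π_{44}) = (44|145) = -1.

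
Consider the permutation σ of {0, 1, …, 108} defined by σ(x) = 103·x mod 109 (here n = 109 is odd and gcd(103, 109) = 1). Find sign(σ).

-1

Orbit of 59 under x↦103x: [59, 82, 53, 9, 55, 106, 18]… (length divides ord_109(103)).
π_103 has 2 disjoint cycles with lengths [108, 1] on {0,…,108}.
sign(π) = (−1)^{n − #cycles} = (−1)^{109−2} = (−1)^107 = -1.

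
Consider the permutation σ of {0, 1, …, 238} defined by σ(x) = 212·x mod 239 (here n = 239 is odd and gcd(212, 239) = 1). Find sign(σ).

-1

Orbit of 40 under x↦212x: [40, 115, 2, 185, 24, 69, 49]… (length divides ord_239(212)).
Cycle lengths of π_212 on ℤ/239ℤ: [238, 1]; 2 cycles in total.
sign(π) = (−1)^{n − #cycles} = (−1)^{239−2} = (−1)^237 = -1.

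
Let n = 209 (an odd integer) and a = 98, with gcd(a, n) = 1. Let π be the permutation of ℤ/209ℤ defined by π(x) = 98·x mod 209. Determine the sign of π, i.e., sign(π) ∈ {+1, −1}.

+1

Orbit of 164 under x↦98x: [164, 188, 32, 1, 98, 199, 65]… (length divides ord_209(98)).
Cycle type of π: 18×11 + 2×5 + 1; total 17 cycles.
209 − 17 = 192 transpositions; sign(π) = (−1)^192 = +1.
(98|209)_J = +1 (Zolotarev's lemma cross-check).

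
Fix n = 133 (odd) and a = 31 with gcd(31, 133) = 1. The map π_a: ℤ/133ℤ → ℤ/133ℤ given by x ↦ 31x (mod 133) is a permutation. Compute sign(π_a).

+1

Start at x=102: 102 → 103 → 1 → 31 → 30 → 132 → 102 (one orbit).
Cycle type of π: 6×22 + 1; total 23 cycles.
23 cycles on 133: each ℓ→(−1)^(ℓ−1), product (−1)^110 = +1.
Via Zolotarev, sign(π_{31}) = (31|133) = +1.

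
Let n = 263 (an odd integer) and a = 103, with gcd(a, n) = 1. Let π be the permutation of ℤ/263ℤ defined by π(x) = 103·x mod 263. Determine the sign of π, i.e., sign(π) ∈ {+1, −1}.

+1

Orbit of 96 under x↦103x: [96, 157, 128, 34, 83, 133, 23]… (length divides ord_263(103)).
Decompose π into cycles: lengths [131, 131, 1] (3 cycles, including the fixed point 0).
n − c = 263 − 3 = 260; sign = (−1)^260 = +1.
Zolotarev: (103|263) = +1, matching the cycle-count sign.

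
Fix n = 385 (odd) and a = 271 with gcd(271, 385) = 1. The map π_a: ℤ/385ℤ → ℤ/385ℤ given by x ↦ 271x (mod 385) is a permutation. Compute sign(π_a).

Trace 246: π^k(246) = [246, 61, 361, 41, 331, 381, 71] for k=0..6.
25 cycles of lengths [30, 30, 30, 30, 30, 30, 30, 30, 30, 30, 10, 10, 10, 10, 10, 6, 6, 6, 6, 6, 1, 1, 1, 1, 1].
With 25 cycles on 385 points, sign = (−1)^{385−25} = +1.

+1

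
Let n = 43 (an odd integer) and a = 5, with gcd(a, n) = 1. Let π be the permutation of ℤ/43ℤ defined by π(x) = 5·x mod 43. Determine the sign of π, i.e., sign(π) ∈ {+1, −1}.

Trace 33: π^k(33) = [33, 36, 8, 40, 28, 11, 12] for k=0..6.
Decompose π into cycles: lengths [42, 1] (2 cycles, including the fixed point 0).
2 cycles on 43: each ℓ→(−1)^(ℓ−1), product (−1)^41 = -1.
Zolotarev: (5|43) = -1, matching the cycle-count sign.

-1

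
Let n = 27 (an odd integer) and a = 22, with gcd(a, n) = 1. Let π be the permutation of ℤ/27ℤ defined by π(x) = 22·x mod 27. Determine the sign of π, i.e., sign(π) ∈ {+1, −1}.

+1

Trace 10: π^k(10) = [10, 4, 7, 19, 13, 16, 1] for k=0..6.
The orbit structure of x ↦ 22x mod 27: 7 orbits of sizes [9, 9, 3, 3, 1, 1, 1].
Σ(ℓ_i−1) = 27−7 = 20; sign = (−1)^20 = +1.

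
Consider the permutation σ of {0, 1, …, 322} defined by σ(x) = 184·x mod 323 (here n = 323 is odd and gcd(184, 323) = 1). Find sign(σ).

+1

Start at x=261: 261 → 220 → 105 → 263 → 265 → 310 → 192 → … (one orbit).
Cycle type of π: 144×2 + 18 + 16 + 1; total 5 cycles.
323 − 5 = 318 transpositions; sign(π) = (−1)^318 = +1.
Via Zolotarev, sign(π_{184}) = (184|323) = +1.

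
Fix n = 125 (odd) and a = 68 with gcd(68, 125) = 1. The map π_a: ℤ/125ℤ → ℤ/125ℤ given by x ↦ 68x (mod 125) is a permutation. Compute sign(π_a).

-1

Orbit of 68 under x↦68x: [68, 124, 57, 1]… (length divides ord_125(68)).
Cycle type of π: 4×31 + 1; total 32 cycles.
sign(π) = (−1)^{n − #cycles} = (−1)^{125−32} = (−1)^93 = -1.
The Jacobi symbol (68|125) = -1 (Zolotarev) agrees.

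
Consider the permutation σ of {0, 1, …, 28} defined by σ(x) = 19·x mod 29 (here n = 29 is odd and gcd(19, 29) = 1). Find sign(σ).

-1

Orbit of 9 under x↦19x: [9, 26, 1, 19, 13, 15, 24]… (length divides ord_29(19)).
The orbit structure of x ↦ 19x mod 29: 2 orbits of sizes [28, 1].
29 − 2 = 27 transpositions; sign(π) = (−1)^27 = -1.
Zolotarev: (19|29) = -1, matching the cycle-count sign.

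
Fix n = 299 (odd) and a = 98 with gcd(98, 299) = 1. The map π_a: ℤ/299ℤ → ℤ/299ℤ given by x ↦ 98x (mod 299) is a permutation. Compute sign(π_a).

Trace 9: π^k(9) = [9, 284, 25, 58, 3, 294, 108] for k=0..6.
Cycle lengths of π_98 on ℤ/299ℤ: [132, 132, 12, 11, 11, 1]; 6 cycles in total.
Σ(ℓ_i−1) = 299−6 = 293; sign = (−1)^293 = -1.
(98|299)_J = -1 (Zolotarev's lemma cross-check).

-1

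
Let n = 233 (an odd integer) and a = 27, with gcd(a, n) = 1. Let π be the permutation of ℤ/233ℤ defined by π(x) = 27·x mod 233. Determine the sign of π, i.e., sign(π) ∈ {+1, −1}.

Orbit of 163 under x↦27x: [163, 207, 230, 152, 143, 133, 96]… (length divides ord_233(27)).
Cycle type of π: 232 + 1; total 2 cycles.
2 cycles on 233: each ℓ→(−1)^(ℓ−1), product (−1)^231 = -1.
(27|233)_J = -1 (Zolotarev's lemma cross-check).

-1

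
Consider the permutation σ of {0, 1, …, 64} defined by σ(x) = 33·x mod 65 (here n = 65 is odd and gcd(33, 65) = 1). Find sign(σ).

+1

Start at x=4: 4 → 2 → 1 → 33 → 49 → 57 → 61 → … (one orbit).
Cycle type of π: 12×5 + 4 + 1; total 7 cycles.
Σ(ℓ_i−1) = 65−7 = 58; sign = (−1)^58 = +1.
Via Zolotarev, sign(π_{33}) = (33|65) = +1.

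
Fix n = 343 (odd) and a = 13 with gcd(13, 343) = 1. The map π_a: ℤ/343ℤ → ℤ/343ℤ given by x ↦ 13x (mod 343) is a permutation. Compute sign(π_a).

Start at x=190: 190 → 69 → 211 → 342 → 330 → 174 → 204 → … (one orbit).
π_13 has 10 disjoint cycles with lengths [98, 98, 98, 14, 14, 14, 2, 2, 2, 1] on {0,…,342}.
Σ(ℓ_i−1) = 343−10 = 333; sign = (−1)^333 = -1.

-1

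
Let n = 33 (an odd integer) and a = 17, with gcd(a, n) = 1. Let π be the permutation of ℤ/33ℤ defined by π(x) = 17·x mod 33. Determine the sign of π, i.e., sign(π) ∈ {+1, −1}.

Trace 8: π^k(8) = [8, 4, 2, 1, 17, 25, 29] for k=0..6.
Cycle type of π: 10×3 + 2 + 1; total 5 cycles.
Σ(ℓ_i−1) = 33−5 = 28; sign = (−1)^28 = +1.

+1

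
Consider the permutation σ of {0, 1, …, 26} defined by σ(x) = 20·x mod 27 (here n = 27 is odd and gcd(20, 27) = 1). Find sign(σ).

-1

Orbit of 5 under x↦20x: [5, 19, 2, 13, 17, 16, 23]… (length divides ord_27(20)).
The orbit structure of x ↦ 20x mod 27: 4 orbits of sizes [18, 6, 2, 1].
27 − 4 = 23 transpositions; sign(π) = (−1)^23 = -1.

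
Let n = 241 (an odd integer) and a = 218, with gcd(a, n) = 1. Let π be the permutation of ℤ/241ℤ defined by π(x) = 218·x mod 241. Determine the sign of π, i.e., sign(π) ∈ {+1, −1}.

Trace 218: π^k(218) = [218, 47, 124, 40, 44, 193, 140] for k=0..6.
π_218 has 4 disjoint cycles with lengths [80, 80, 80, 1] on {0,…,240}.
sign(π) = (−1)^{n − #cycles} = (−1)^{241−4} = (−1)^237 = -1.

-1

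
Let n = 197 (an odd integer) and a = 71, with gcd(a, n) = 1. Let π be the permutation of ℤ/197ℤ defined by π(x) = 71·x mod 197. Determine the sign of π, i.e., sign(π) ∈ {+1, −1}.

Start at x=8: 8 → 174 → 140 → 90 → 86 → 196 → 126 → … (one orbit).
2 cycles of lengths [196, 1].
Σ(ℓ_i−1) = 197−2 = 195; sign = (−1)^195 = -1.

-1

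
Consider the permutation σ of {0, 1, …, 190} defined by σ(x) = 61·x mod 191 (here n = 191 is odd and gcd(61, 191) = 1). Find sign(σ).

-1

Orbit of 42 under x↦61x: [42, 79, 44, 10, 37, 156, 157]… (length divides ord_191(61)).
Cycle lengths of π_61 on ℤ/191ℤ: [190, 1]; 2 cycles in total.
With 2 cycles on 191 points, sign = (−1)^{191−2} = -1.
Zolotarev: (61|191) = -1, matching the cycle-count sign.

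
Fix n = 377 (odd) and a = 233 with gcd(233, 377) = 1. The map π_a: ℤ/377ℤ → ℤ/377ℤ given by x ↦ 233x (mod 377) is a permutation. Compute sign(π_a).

+1

Start at x=1: 1 → 233 → 1 (one orbit).
Cycle type of π: 2×174 + 1×29; total 203 cycles.
203 cycles on 377: each ℓ→(−1)^(ℓ−1), product (−1)^174 = +1.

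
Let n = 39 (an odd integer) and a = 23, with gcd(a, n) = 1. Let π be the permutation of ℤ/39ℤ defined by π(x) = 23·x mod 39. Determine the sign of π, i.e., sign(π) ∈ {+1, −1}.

-1

Orbit of 23 under x↦23x: [23, 22, 38, 16, 17, 1]… (length divides ord_39(23)).
Decompose π into cycles: lengths [6, 6, 6, 6, 6, 6, 2, 1] (8 cycles, including the fixed point 0).
8 cycles on 39: each ℓ→(−1)^(ℓ−1), product (−1)^31 = -1.
Via Zolotarev, sign(π_{23}) = (23|39) = -1.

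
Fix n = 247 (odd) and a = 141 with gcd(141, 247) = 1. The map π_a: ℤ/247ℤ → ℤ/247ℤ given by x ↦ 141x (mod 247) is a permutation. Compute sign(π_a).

Start at x=1: 1 → 141 → 121 → 18 → 68 → 202 → 77 → … (one orbit).
Decompose π into cycles: lengths [12, 12, 12, 12, 12, 12, 12, 12, 12, 12, 12, 12, 12, 12, 12, 12, 12, 12, 12, 6, 6, 6, 1] (23 cycles, including the fixed point 0).
n − c = 247 − 23 = 224; sign = (−1)^224 = +1.
Zolotarev: (141|247) = +1, matching the cycle-count sign.

+1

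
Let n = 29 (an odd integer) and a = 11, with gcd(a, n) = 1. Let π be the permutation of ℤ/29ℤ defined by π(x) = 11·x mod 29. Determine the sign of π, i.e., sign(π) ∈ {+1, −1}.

-1

Orbit of 1 under x↦11x: [1, 11, 5, 26, 25, 14, 9]… (length divides ord_29(11)).
Cycle type of π: 28 + 1; total 2 cycles.
2 cycles on 29: each ℓ→(−1)^(ℓ−1), product (−1)^27 = -1.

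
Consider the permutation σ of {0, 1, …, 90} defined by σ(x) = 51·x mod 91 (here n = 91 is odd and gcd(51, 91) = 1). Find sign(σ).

Start at x=64: 64 → 79 → 25 → 1 → 51 → 53 → 64 (one orbit).
Cycle lengths of π_51 on ℤ/91ℤ: [6, 6, 6, 6, 6, 6, 6, 6, 6, 6, 6, 6, 3, 3, 2, 2, 2, 2, 2, 2, 1]; 21 cycles in total.
21 cycles on 91: each ℓ→(−1)^(ℓ−1), product (−1)^70 = +1.

+1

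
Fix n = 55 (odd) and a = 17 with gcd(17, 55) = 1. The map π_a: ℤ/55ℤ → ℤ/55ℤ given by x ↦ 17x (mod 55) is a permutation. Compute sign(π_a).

Trace 4: π^k(4) = [4, 13, 1, 17, 14, 18, 31] for k=0..6.
π_17 has 5 disjoint cycles with lengths [20, 20, 10, 4, 1] on {0,…,54}.
n − c = 55 − 5 = 50; sign = (−1)^50 = +1.
(17|55)_J = +1 (Zolotarev's lemma cross-check).

+1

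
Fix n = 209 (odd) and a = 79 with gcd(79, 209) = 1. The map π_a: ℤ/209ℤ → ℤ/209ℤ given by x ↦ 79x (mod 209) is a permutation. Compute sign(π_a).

+1

Trace 26: π^k(26) = [26, 173, 82, 208, 130, 29, 201] for k=0..6.
Cycle lengths of π_79 on ℤ/209ℤ: [90, 90, 18, 10, 1]; 5 cycles in total.
Σ(ℓ_i−1) = 209−5 = 204; sign = (−1)^204 = +1.
(79|209)_J = +1 (Zolotarev's lemma cross-check).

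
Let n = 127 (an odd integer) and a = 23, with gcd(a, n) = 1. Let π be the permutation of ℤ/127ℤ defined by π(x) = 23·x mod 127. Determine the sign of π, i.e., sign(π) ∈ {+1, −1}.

-1

Start at x=71: 71 → 109 → 94 → 3 → 69 → 63 → 52 → … (one orbit).
The orbit structure of x ↦ 23x mod 127: 2 orbits of sizes [126, 1].
n − c = 127 − 2 = 125; sign = (−1)^125 = -1.
Via Zolotarev, sign(π_{23}) = (23|127) = -1.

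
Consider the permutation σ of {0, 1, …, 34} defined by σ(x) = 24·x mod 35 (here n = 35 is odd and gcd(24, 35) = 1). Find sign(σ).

-1

Orbit of 24 under x↦24x: [24, 16, 34, 11, 19, 1]… (length divides ord_35(24)).
Cycle type of π: 6×5 + 2×2 + 1; total 8 cycles.
n − c = 35 − 8 = 27; sign = (−1)^27 = -1.
Via Zolotarev, sign(π_{24}) = (24|35) = -1.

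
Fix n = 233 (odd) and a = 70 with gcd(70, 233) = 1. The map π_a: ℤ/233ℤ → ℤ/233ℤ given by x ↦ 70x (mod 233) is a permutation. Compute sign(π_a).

-1

Start at x=115: 115 → 128 → 106 → 197 → 43 → 214 → 68 → … (one orbit).
Decompose π into cycles: lengths [232, 1] (2 cycles, including the fixed point 0).
2 cycles on 233: each ℓ→(−1)^(ℓ−1), product (−1)^231 = -1.
The Jacobi symbol (70|233) = -1 (Zolotarev) agrees.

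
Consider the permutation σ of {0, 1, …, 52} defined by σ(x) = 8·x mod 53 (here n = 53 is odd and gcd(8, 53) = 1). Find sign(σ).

-1

Trace 2: π^k(2) = [2, 16, 22, 17, 30, 28, 12] for k=0..6.
Decompose π into cycles: lengths [52, 1] (2 cycles, including the fixed point 0).
sign(π) = (−1)^{n − #cycles} = (−1)^{53−2} = (−1)^51 = -1.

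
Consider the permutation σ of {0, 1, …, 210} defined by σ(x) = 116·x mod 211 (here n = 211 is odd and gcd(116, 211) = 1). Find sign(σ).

Orbit of 44 under x↦116x: [44, 40, 209, 190, 96, 164, 34]… (length divides ord_211(116)).
2 cycles of lengths [210, 1].
sign(π) = (−1)^{n − #cycles} = (−1)^{211−2} = (−1)^209 = -1.

-1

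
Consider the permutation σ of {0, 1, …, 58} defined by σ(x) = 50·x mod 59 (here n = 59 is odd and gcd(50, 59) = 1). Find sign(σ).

-1

Trace 4: π^k(4) = [4, 23, 29, 34, 48, 40, 53] for k=0..6.
π_50 has 2 disjoint cycles with lengths [58, 1] on {0,…,58}.
59 − 2 = 57 transpositions; sign(π) = (−1)^57 = -1.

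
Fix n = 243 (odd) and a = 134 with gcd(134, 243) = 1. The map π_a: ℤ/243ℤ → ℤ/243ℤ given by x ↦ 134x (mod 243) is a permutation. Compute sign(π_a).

-1

Trace 1: π^k(1) = [1, 134, 217, 161, 190, 188, 163] for k=0..6.
Cycle type of π: 18×9 + 6×9 + 2×13 + 1; total 32 cycles.
With 32 cycles on 243 points, sign = (−1)^{243−32} = -1.
Check: (134/243) = -1 by Zolotarev.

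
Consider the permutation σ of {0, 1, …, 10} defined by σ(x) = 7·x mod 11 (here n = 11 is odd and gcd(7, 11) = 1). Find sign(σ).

Start at x=2: 2 → 3 → 10 → 4 → 6 → 9 → 8 → … (one orbit).
π_7 has 2 disjoint cycles with lengths [10, 1] on {0,…,10}.
Σ(ℓ_i−1) = 11−2 = 9; sign = (−1)^9 = -1.

-1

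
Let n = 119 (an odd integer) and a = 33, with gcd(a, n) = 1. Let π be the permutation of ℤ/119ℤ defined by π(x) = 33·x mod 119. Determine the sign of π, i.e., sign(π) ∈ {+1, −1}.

Start at x=118: 118 → 86 → 101 → 1 → 33 → 18 → 118 (one orbit).
Decompose π into cycles: lengths [6, 6, 6, 6, 6, 6, 6, 6, 6, 6, 6, 6, 6, 6, 6, 6, 6, 2, 2, 2, 2, 2, 2, 2, 2, 1] (26 cycles, including the fixed point 0).
With 26 cycles on 119 points, sign = (−1)^{119−26} = -1.
Check: (33/119) = -1 by Zolotarev.

-1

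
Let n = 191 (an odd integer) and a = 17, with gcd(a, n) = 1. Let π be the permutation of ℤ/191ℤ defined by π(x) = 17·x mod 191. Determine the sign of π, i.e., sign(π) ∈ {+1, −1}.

Trace 45: π^k(45) = [45, 1, 17, 98, 138, 54, 154] for k=0..6.
π_17 has 3 disjoint cycles with lengths [95, 95, 1] on {0,…,190}.
n − c = 191 − 3 = 188; sign = (−1)^188 = +1.
Check: (17/191) = +1 by Zolotarev.

+1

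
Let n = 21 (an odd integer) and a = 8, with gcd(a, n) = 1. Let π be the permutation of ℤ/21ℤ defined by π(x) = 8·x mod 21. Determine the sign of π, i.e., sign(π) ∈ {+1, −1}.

Start at x=1: 1 → 8 → 1 (one orbit).
Decompose π into cycles: lengths [2, 2, 2, 2, 2, 2, 2, 1, 1, 1, 1, 1, 1, 1] (14 cycles, including the fixed point 0).
n − c = 21 − 14 = 7; sign = (−1)^7 = -1.
(8|21)_J = -1 (Zolotarev's lemma cross-check).

-1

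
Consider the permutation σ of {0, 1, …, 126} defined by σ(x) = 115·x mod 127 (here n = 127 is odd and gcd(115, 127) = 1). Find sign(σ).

+1

Trace 26: π^k(26) = [26, 69, 61, 30, 21, 2, 103] for k=0..6.
3 cycles of lengths [63, 63, 1].
Σ(ℓ_i−1) = 127−3 = 124; sign = (−1)^124 = +1.
Zolotarev: (115|127) = +1, matching the cycle-count sign.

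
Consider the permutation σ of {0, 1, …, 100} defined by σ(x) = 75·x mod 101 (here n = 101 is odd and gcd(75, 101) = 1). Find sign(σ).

Orbit of 8 under x↦75x: [8, 95, 55, 85, 12, 92, 32]… (length divides ord_101(75)).
π_75 has 2 disjoint cycles with lengths [100, 1] on {0,…,100}.
sign(π) = (−1)^{n − #cycles} = (−1)^{101−2} = (−1)^99 = -1.
Via Zolotarev, sign(π_{75}) = (75|101) = -1.

-1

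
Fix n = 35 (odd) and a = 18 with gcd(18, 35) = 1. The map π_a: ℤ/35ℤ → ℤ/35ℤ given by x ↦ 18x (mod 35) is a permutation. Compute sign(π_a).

Start at x=23: 23 → 29 → 32 → 16 → 8 → 4 → 2 → … (one orbit).
Cycle type of π: 12×2 + 4 + 3×2 + 1; total 6 cycles.
With 6 cycles on 35 points, sign = (−1)^{35−6} = -1.
Via Zolotarev, sign(π_{18}) = (18|35) = -1.

-1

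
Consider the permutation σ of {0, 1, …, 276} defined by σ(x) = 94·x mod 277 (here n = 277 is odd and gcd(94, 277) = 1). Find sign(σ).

-1

Trace 30: π^k(30) = [30, 50, 268, 262, 252, 143, 146] for k=0..6.
Cycle lengths of π_94 on ℤ/277ℤ: [276, 1]; 2 cycles in total.
277 − 2 = 275 transpositions; sign(π) = (−1)^275 = -1.
Via Zolotarev, sign(π_{94}) = (94|277) = -1.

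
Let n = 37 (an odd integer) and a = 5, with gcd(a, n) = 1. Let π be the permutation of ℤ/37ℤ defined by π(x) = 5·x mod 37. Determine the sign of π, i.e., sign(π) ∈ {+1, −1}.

-1

Trace 21: π^k(21) = [21, 31, 7, 35, 27, 24, 9] for k=0..6.
π_5 has 2 disjoint cycles with lengths [36, 1] on {0,…,36}.
2 cycles on 37: each ℓ→(−1)^(ℓ−1), product (−1)^35 = -1.
Check: (5/37) = -1 by Zolotarev.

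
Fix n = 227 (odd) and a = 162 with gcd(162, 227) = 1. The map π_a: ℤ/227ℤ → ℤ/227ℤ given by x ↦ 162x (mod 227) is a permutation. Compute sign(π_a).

Trace 6: π^k(6) = [6, 64, 153, 43, 156, 75, 119] for k=0..6.
Cycle lengths of π_162 on ℤ/227ℤ: [226, 1]; 2 cycles in total.
Σ(ℓ_i−1) = 227−2 = 225; sign = (−1)^225 = -1.

-1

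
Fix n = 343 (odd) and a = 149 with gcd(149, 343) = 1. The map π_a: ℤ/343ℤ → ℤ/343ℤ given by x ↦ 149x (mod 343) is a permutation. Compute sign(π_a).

+1

Orbit of 214 under x↦149x: [214, 330, 121, 193, 288, 37, 25]… (length divides ord_343(149)).
The orbit structure of x ↦ 149x mod 343: 7 orbits of sizes [147, 147, 21, 21, 3, 3, 1].
343 − 7 = 336 transpositions; sign(π) = (−1)^336 = +1.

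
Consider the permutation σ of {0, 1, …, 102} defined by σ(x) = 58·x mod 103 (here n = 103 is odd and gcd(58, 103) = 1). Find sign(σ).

+1

Orbit of 9 under x↦58x: [9, 7, 97, 64, 4, 26, 66]… (length divides ord_103(58)).
Cycle lengths of π_58 on ℤ/103ℤ: [51, 51, 1]; 3 cycles in total.
With 3 cycles on 103 points, sign = (−1)^{103−3} = +1.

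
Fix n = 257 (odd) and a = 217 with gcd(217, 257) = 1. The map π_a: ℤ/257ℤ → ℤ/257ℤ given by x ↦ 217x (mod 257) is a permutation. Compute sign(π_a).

Orbit of 167 under x↦217x: [167, 2, 177, 116, 243, 46, 216]… (length divides ord_257(217)).
The orbit structure of x ↦ 217x mod 257: 2 orbits of sizes [256, 1].
257 − 2 = 255 transpositions; sign(π) = (−1)^255 = -1.

-1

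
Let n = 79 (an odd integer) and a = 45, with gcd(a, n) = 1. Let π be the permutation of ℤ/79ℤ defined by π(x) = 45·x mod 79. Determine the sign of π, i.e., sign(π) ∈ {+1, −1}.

Orbit of 52 under x↦45x: [52, 49, 72, 1, 45, 50, 38]… (length divides ord_79(45)).
π_45 has 3 disjoint cycles with lengths [39, 39, 1] on {0,…,78}.
With 3 cycles on 79 points, sign = (−1)^{79−3} = +1.
Via Zolotarev, sign(π_{45}) = (45|79) = +1.

+1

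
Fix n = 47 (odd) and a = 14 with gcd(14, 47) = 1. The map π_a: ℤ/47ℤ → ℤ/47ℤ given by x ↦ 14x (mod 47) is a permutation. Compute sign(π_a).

+1

Start at x=34: 34 → 6 → 37 → 1 → 14 → 8 → 18 → … (one orbit).
3 cycles of lengths [23, 23, 1].
3 cycles on 47: each ℓ→(−1)^(ℓ−1), product (−1)^44 = +1.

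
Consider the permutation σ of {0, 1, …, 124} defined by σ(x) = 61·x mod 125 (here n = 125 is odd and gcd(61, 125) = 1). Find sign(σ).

+1

Start at x=76: 76 → 11 → 46 → 56 → 41 → 1 → 61 → … (one orbit).
π_61 has 13 disjoint cycles with lengths [25, 25, 25, 25, 5, 5, 5, 5, 1, 1, 1, 1, 1] on {0,…,124}.
n − c = 125 − 13 = 112; sign = (−1)^112 = +1.
(61|125)_J = +1 (Zolotarev's lemma cross-check).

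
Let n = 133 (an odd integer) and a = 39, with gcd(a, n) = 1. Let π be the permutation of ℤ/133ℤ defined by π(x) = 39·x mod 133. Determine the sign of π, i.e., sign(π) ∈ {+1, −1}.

Orbit of 1 under x↦39x: [1, 39, 58]… (length divides ord_133(39)).
Cycle lengths of π_39 on ℤ/133ℤ: [3, 3, 3, 3, 3, 3, 3, 3, 3, 3, 3, 3, 3, 3, 3, 3, 3, 3, 3, 3, 3, 3, 3, 3, 3, 3, 3, 3, 3, 3, 3, 3, 3, 3, 3, 3, 3, 3, 1, 1, 1, 1, 1, 1, 1, 1, 1, 1, 1, 1, 1, 1, 1, 1, 1, 1, 1]; 57 cycles in total.
With 57 cycles on 133 points, sign = (−1)^{133−57} = +1.
Check: (39/133) = +1 by Zolotarev.

+1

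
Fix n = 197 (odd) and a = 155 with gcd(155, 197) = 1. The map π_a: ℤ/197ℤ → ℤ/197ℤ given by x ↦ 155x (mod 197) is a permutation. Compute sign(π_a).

Start at x=10: 10 → 171 → 107 → 37 → 22 → 61 → 196 → … (one orbit).
Decompose π into cycles: lengths [98, 98, 1] (3 cycles, including the fixed point 0).
With 3 cycles on 197 points, sign = (−1)^{197−3} = +1.

+1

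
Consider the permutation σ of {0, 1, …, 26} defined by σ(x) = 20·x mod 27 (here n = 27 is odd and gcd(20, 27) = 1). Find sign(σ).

Trace 4: π^k(4) = [4, 26, 7, 5, 19, 2, 13] for k=0..6.
Cycle lengths of π_20 on ℤ/27ℤ: [18, 6, 2, 1]; 4 cycles in total.
sign(π) = (−1)^{n − #cycles} = (−1)^{27−4} = (−1)^23 = -1.

-1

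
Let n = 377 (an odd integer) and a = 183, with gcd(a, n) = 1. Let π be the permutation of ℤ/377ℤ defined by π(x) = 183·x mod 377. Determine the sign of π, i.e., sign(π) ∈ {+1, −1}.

Start at x=1: 1 → 183 → 313 → 352 → 326 → 92 → 248 → … (one orbit).
Cycle lengths of π_183 on ℤ/377ℤ: [14, 14, 14, 14, 14, 14, 14, 14, 14, 14, 14, 14, 14, 14, 14, 14, 14, 14, 14, 14, 14, 14, 14, 14, 14, 14, 1, 1, 1, 1, 1, 1, 1, 1, 1, 1, 1, 1, 1]; 39 cycles in total.
sign(π) = (−1)^{n − #cycles} = (−1)^{377−39} = (−1)^338 = +1.

+1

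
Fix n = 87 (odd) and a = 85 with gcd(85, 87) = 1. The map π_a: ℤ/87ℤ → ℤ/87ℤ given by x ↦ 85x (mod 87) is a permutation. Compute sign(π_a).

-1

Start at x=52: 52 → 70 → 34 → 19 → 49 → 76 → 22 → … (one orbit).
Decompose π into cycles: lengths [28, 28, 28, 1, 1, 1] (6 cycles, including the fixed point 0).
With 6 cycles on 87 points, sign = (−1)^{87−6} = -1.
Zolotarev: (85|87) = -1, matching the cycle-count sign.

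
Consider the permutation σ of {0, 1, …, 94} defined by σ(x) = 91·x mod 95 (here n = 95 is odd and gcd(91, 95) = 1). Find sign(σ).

-1

Start at x=86: 86 → 36 → 46 → 6 → 71 → 1 → 91 → … (one orbit).
The orbit structure of x ↦ 91x mod 95: 10 orbits of sizes [18, 18, 18, 18, 18, 1, 1, 1, 1, 1].
10 cycles on 95: each ℓ→(−1)^(ℓ−1), product (−1)^85 = -1.
Via Zolotarev, sign(π_{91}) = (91|95) = -1.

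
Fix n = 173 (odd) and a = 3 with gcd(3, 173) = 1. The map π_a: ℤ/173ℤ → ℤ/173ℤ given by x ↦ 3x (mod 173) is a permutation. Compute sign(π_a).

-1

Start at x=55: 55 → 165 → 149 → 101 → 130 → 44 → 132 → … (one orbit).
Decompose π into cycles: lengths [172, 1] (2 cycles, including the fixed point 0).
173 − 2 = 171 transpositions; sign(π) = (−1)^171 = -1.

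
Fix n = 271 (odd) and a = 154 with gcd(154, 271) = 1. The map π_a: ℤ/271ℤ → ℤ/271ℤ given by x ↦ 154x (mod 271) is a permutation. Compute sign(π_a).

Start at x=31: 31 → 167 → 244 → 178 → 41 → 81 → 8 → … (one orbit).
Cycle lengths of π_154 on ℤ/271ℤ: [45, 45, 45, 45, 45, 45, 1]; 7 cycles in total.
271 − 7 = 264 transpositions; sign(π) = (−1)^264 = +1.
Check: (154/271) = +1 by Zolotarev.

+1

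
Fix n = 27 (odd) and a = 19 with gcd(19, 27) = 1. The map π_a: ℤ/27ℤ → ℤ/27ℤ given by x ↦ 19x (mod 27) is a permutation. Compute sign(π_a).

+1

Trace 10: π^k(10) = [10, 1, 19] for k=0..2.
The orbit structure of x ↦ 19x mod 27: 15 orbits of sizes [3, 3, 3, 3, 3, 3, 1, 1, 1, 1, 1, 1, 1, 1, 1].
Σ(ℓ_i−1) = 27−15 = 12; sign = (−1)^12 = +1.
The Jacobi symbol (19|27) = +1 (Zolotarev) agrees.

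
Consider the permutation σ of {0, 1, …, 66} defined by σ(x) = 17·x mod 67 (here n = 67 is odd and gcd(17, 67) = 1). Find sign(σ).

Orbit of 21 under x↦17x: [21, 22, 39, 60, 15, 54, 47]… (length divides ord_67(17)).
Decompose π into cycles: lengths [33, 33, 1] (3 cycles, including the fixed point 0).
sign(π) = (−1)^{n − #cycles} = (−1)^{67−3} = (−1)^64 = +1.

+1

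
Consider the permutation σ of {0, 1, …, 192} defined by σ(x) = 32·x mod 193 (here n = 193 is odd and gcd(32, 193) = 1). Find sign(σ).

+1

Trace 84: π^k(84) = [84, 179, 131, 139, 9, 95, 145] for k=0..6.
The orbit structure of x ↦ 32x mod 193: 3 orbits of sizes [96, 96, 1].
193 − 3 = 190 transpositions; sign(π) = (−1)^190 = +1.
Check: (32/193) = +1 by Zolotarev.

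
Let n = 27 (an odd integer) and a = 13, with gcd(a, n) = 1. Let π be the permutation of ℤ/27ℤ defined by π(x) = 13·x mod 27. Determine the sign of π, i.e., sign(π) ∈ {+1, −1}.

+1

Trace 13: π^k(13) = [13, 7, 10, 22, 16, 19, 4] for k=0..6.
Decompose π into cycles: lengths [9, 9, 3, 3, 1, 1, 1] (7 cycles, including the fixed point 0).
With 7 cycles on 27 points, sign = (−1)^{27−7} = +1.
Zolotarev: (13|27) = +1, matching the cycle-count sign.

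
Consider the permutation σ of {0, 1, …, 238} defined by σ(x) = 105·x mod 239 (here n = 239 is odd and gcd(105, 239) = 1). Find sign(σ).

-1

Trace 23: π^k(23) = [23, 25, 235, 58, 115, 125, 219] for k=0..6.
Cycle type of π: 238 + 1; total 2 cycles.
2 cycles on 239: each ℓ→(−1)^(ℓ−1), product (−1)^237 = -1.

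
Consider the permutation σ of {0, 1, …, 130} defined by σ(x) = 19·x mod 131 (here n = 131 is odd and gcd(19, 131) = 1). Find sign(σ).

Start at x=18: 18 → 80 → 79 → 60 → 92 → 45 → 69 → … (one orbit).
6 cycles of lengths [26, 26, 26, 26, 26, 1].
6 cycles on 131: each ℓ→(−1)^(ℓ−1), product (−1)^125 = -1.
Zolotarev: (19|131) = -1, matching the cycle-count sign.

-1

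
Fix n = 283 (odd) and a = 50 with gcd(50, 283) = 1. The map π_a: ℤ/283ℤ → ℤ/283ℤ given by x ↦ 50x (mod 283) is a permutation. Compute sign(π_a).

-1

Orbit of 133 under x↦50x: [133, 141, 258, 165, 43, 169, 243]… (length divides ord_283(50)).
π_50 has 2 disjoint cycles with lengths [282, 1] on {0,…,282}.
n − c = 283 − 2 = 281; sign = (−1)^281 = -1.
The Jacobi symbol (50|283) = -1 (Zolotarev) agrees.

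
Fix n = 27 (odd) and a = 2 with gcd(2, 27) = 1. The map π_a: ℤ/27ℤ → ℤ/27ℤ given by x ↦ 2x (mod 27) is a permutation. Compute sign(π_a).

-1

Orbit of 8 under x↦2x: [8, 16, 5, 10, 20, 13, 26]… (length divides ord_27(2)).
Decompose π into cycles: lengths [18, 6, 2, 1] (4 cycles, including the fixed point 0).
n − c = 27 − 4 = 23; sign = (−1)^23 = -1.
Via Zolotarev, sign(π_{2}) = (2|27) = -1.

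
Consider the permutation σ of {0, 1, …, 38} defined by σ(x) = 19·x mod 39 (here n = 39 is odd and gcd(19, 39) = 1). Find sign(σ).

-1

Start at x=22: 22 → 28 → 25 → 7 → 16 → 31 → 4 → … (one orbit).
The orbit structure of x ↦ 19x mod 39: 6 orbits of sizes [12, 12, 12, 1, 1, 1].
6 cycles on 39: each ℓ→(−1)^(ℓ−1), product (−1)^33 = -1.
(19|39)_J = -1 (Zolotarev's lemma cross-check).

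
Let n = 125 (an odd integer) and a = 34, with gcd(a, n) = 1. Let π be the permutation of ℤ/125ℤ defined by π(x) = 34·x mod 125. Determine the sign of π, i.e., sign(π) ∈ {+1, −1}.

Orbit of 106 under x↦34x: [106, 104, 36, 99, 116, 69, 96]… (length divides ord_125(34)).
7 cycles of lengths [50, 50, 10, 10, 2, 2, 1].
n − c = 125 − 7 = 118; sign = (−1)^118 = +1.

+1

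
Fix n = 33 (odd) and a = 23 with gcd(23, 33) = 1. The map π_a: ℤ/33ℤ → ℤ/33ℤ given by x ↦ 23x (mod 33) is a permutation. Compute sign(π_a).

-1

Orbit of 23 under x↦23x: [23, 1]… (length divides ord_33(23)).
The orbit structure of x ↦ 23x mod 33: 22 orbits of sizes [2, 2, 2, 2, 2, 2, 2, 2, 2, 2, 2, 1, 1, 1, 1, 1, 1, 1, 1, 1, 1, 1].
With 22 cycles on 33 points, sign = (−1)^{33−22} = -1.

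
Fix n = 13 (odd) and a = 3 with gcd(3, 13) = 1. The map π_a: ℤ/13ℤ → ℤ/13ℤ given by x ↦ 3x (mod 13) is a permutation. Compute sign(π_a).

Start at x=3: 3 → 9 → 1 → 3 (one orbit).
5 cycles of lengths [3, 3, 3, 3, 1].
13 − 5 = 8 transpositions; sign(π) = (−1)^8 = +1.
Zolotarev: (3|13) = +1, matching the cycle-count sign.

+1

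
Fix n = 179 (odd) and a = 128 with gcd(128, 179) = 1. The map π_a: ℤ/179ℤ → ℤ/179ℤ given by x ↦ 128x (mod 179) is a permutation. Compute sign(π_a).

Start at x=57: 57 → 136 → 45 → 32 → 158 → 176 → 153 → … (one orbit).
2 cycles of lengths [178, 1].
sign(π) = (−1)^{n − #cycles} = (−1)^{179−2} = (−1)^177 = -1.
The Jacobi symbol (128|179) = -1 (Zolotarev) agrees.

-1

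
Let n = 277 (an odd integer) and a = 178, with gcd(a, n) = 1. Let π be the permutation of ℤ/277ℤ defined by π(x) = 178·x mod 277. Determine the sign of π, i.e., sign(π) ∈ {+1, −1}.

-1

Start at x=147: 147 → 128 → 70 → 272 → 218 → 24 → 117 → … (one orbit).
Cycle lengths of π_178 on ℤ/277ℤ: [276, 1]; 2 cycles in total.
Σ(ℓ_i−1) = 277−2 = 275; sign = (−1)^275 = -1.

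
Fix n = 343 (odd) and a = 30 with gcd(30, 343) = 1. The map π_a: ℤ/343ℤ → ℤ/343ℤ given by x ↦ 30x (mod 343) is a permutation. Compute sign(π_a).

+1

Start at x=50: 50 → 128 → 67 → 295 → 275 → 18 → 197 → … (one orbit).
31 cycles of lengths [21, 21, 21, 21, 21, 21, 21, 21, 21, 21, 21, 21, 21, 21, 3, 3, 3, 3, 3, 3, 3, 3, 3, 3, 3, 3, 3, 3, 3, 3, 1].
31 cycles on 343: each ℓ→(−1)^(ℓ−1), product (−1)^312 = +1.
(30|343)_J = +1 (Zolotarev's lemma cross-check).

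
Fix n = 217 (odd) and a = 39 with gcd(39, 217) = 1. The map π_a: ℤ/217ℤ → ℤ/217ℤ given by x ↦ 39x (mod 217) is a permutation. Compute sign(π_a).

Trace 95: π^k(95) = [95, 16, 190, 32, 163, 64, 109] for k=0..6.
The orbit structure of x ↦ 39x mod 217: 21 orbits of sizes [15, 15, 15, 15, 15, 15, 15, 15, 15, 15, 15, 15, 5, 5, 5, 5, 5, 5, 3, 3, 1].
217 − 21 = 196 transpositions; sign(π) = (−1)^196 = +1.

+1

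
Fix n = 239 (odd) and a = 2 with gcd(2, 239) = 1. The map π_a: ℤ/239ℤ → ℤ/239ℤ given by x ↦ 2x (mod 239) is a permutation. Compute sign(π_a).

+1

Orbit of 196 under x↦2x: [196, 153, 67, 134, 29, 58, 116]… (length divides ord_239(2)).
π_2 has 3 disjoint cycles with lengths [119, 119, 1] on {0,…,238}.
n − c = 239 − 3 = 236; sign = (−1)^236 = +1.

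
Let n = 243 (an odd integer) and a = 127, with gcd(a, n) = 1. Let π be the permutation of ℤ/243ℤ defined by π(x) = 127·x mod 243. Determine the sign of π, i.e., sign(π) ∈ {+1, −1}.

+1

Trace 208: π^k(208) = [208, 172, 217, 100, 64, 109, 235] for k=0..6.
27 cycles of lengths [27, 27, 27, 27, 27, 27, 9, 9, 9, 9, 9, 9, 3, 3, 3, 3, 3, 3, 1, 1, 1, 1, 1, 1, 1, 1, 1].
n − c = 243 − 27 = 216; sign = (−1)^216 = +1.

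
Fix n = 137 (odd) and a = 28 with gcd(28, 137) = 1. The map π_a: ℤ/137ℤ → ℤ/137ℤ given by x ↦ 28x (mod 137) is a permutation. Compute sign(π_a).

+1

Orbit of 34 under x↦28x: [34, 130, 78, 129, 50, 30, 18]… (length divides ord_137(28)).
π_28 has 3 disjoint cycles with lengths [68, 68, 1] on {0,…,136}.
n − c = 137 − 3 = 134; sign = (−1)^134 = +1.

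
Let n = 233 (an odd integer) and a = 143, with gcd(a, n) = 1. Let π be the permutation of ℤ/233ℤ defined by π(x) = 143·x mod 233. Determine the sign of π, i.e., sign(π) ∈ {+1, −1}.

-1

Start at x=212: 212 → 26 → 223 → 201 → 84 → 129 → 40 → … (one orbit).
2 cycles of lengths [232, 1].
Σ(ℓ_i−1) = 233−2 = 231; sign = (−1)^231 = -1.
The Jacobi symbol (143|233) = -1 (Zolotarev) agrees.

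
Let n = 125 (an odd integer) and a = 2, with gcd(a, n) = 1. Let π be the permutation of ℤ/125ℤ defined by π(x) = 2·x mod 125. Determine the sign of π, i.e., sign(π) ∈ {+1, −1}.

-1

Start at x=16: 16 → 32 → 64 → 3 → 6 → 12 → 24 → … (one orbit).
Cycle lengths of π_2 on ℤ/125ℤ: [100, 20, 4, 1]; 4 cycles in total.
125 − 4 = 121 transpositions; sign(π) = (−1)^121 = -1.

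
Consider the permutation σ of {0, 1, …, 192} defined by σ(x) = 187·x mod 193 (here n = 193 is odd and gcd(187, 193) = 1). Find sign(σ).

Start at x=166: 166 → 162 → 186 → 42 → 134 → 161 → 192 → … (one orbit).
Decompose π into cycles: lengths [96, 96, 1] (3 cycles, including the fixed point 0).
193 − 3 = 190 transpositions; sign(π) = (−1)^190 = +1.

+1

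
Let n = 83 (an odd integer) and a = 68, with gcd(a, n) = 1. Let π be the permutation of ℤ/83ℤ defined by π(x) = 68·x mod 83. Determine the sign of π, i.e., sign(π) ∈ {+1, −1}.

+1

Trace 70: π^k(70) = [70, 29, 63, 51, 65, 21, 17] for k=0..6.
Cycle type of π: 41×2 + 1; total 3 cycles.
sign(π) = (−1)^{n − #cycles} = (−1)^{83−3} = (−1)^80 = +1.
Via Zolotarev, sign(π_{68}) = (68|83) = +1.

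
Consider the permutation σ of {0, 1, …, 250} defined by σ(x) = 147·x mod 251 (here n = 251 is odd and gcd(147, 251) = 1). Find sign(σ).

+1

Trace 52: π^k(52) = [52, 114, 192, 112, 149, 66, 164] for k=0..6.
Cycle lengths of π_147 on ℤ/251ℤ: [125, 125, 1]; 3 cycles in total.
3 cycles on 251: each ℓ→(−1)^(ℓ−1), product (−1)^248 = +1.
The Jacobi symbol (147|251) = +1 (Zolotarev) agrees.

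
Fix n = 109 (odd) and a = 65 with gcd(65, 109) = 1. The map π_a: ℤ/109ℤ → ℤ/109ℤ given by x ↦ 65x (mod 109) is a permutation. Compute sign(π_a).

-1

Orbit of 61 under x↦65x: [61, 41, 49, 24, 34, 30, 97]… (length divides ord_109(65)).
Cycle lengths of π_65 on ℤ/109ℤ: [108, 1]; 2 cycles in total.
n − c = 109 − 2 = 107; sign = (−1)^107 = -1.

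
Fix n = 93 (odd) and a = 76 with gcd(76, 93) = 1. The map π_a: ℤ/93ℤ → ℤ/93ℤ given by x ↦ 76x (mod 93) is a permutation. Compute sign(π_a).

+1

Start at x=64: 64 → 28 → 82 → 1 → 76 → 10 → 16 → … (one orbit).
9 cycles of lengths [15, 15, 15, 15, 15, 15, 1, 1, 1].
n − c = 93 − 9 = 84; sign = (−1)^84 = +1.
Zolotarev: (76|93) = +1, matching the cycle-count sign.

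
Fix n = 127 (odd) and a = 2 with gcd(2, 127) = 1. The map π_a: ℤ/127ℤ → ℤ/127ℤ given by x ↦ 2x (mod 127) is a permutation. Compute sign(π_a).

Trace 2: π^k(2) = [2, 4, 8, 16, 32, 64, 1] for k=0..6.
19 cycles of lengths [7, 7, 7, 7, 7, 7, 7, 7, 7, 7, 7, 7, 7, 7, 7, 7, 7, 7, 1].
127 − 19 = 108 transpositions; sign(π) = (−1)^108 = +1.

+1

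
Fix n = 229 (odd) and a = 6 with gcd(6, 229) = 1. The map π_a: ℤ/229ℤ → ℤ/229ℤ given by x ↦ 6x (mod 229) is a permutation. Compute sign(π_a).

-1

Trace 184: π^k(184) = [184, 188, 212, 127, 75, 221, 181] for k=0..6.
The orbit structure of x ↦ 6x mod 229: 2 orbits of sizes [228, 1].
229 − 2 = 227 transpositions; sign(π) = (−1)^227 = -1.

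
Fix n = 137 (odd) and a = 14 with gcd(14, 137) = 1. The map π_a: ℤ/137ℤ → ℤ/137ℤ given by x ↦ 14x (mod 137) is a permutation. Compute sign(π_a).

Trace 18: π^k(18) = [18, 115, 103, 72, 49, 1, 14] for k=0..6.
Cycle lengths of π_14 on ℤ/137ℤ: [34, 34, 34, 34, 1]; 5 cycles in total.
With 5 cycles on 137 points, sign = (−1)^{137−5} = +1.

+1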